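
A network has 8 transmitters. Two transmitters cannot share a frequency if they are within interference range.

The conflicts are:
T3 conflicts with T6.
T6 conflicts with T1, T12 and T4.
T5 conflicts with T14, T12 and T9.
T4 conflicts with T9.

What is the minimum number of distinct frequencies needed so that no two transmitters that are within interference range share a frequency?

The cycle T12-T6-T4-T9-T5-T12 has odd length 5, so it cannot be 2-colored; at least 3 frequencies are needed.
3 frequencies suffice: frequency 1 → {T6, T5}; frequency 2 → {T3, T1, T14, T12, T4}; frequency 3 → {T9}. Each listed conflict is separated.

3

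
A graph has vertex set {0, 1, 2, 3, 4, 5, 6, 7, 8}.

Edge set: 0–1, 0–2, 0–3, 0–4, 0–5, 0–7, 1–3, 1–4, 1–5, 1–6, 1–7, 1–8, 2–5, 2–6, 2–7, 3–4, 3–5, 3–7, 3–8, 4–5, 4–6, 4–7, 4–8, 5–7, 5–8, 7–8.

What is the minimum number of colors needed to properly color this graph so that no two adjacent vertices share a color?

6

0, 1, 3, 4, 5, 7 are pairwise adjacent (a clique of size 6), so at least 6 colors are needed.
One proper 6-coloring: 0=e, 1=b, 2=a, 3=f, 4=a, 5=c, 6=c, 7=d, 8=e. Every edge joins two different colors.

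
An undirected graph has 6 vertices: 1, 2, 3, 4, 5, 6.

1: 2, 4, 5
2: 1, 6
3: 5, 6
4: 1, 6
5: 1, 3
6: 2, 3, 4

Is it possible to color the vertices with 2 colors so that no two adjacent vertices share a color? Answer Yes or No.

No

The cycle 3-6-2-1-5-3 has odd length 5, so it cannot be 2-colored; at least 3 colors are needed.
So 2 colors are not enough.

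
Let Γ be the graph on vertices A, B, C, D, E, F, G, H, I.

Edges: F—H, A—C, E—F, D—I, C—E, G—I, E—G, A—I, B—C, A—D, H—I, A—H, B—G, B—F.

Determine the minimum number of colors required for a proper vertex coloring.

A, H, I are pairwise adjacent, so at least 3 colors are needed.
3 colors suffice: color red → {A, B, E}; color blue → {C, F, I}; color green → {D, G, H}. Every edge joins two different colors.

3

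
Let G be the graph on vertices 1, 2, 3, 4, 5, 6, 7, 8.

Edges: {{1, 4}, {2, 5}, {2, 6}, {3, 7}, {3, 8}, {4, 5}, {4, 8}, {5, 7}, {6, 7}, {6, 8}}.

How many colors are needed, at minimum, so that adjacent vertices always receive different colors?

3

The cycle 8-6-2-5-4-8 has odd length 5, so it cannot be 2-colored; at least 3 colors are needed.
3 colors suffice: color a → {1, 3, 5, 6}; color b → {2, 7, 8}; color c → {4}. No two adjacent vertices share a color.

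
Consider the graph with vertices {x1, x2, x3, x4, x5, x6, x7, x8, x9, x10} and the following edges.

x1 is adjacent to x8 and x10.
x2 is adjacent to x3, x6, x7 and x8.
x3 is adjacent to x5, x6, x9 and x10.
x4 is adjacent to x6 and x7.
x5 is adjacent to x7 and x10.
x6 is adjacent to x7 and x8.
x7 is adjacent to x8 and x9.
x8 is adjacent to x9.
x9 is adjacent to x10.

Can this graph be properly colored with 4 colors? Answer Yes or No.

Yes

The chromatic number is 4. x2, x6, x7, x8 are pairwise adjacent (a clique of size 4), so at least 4 colors are needed.
4 colors suffice: color 1 → {x1, x3, x7}; color 2 → {x5, x6, x9}; color 3 → {x4, x8, x10}; color 4 → {x2}.
That is already a proper 4-coloring.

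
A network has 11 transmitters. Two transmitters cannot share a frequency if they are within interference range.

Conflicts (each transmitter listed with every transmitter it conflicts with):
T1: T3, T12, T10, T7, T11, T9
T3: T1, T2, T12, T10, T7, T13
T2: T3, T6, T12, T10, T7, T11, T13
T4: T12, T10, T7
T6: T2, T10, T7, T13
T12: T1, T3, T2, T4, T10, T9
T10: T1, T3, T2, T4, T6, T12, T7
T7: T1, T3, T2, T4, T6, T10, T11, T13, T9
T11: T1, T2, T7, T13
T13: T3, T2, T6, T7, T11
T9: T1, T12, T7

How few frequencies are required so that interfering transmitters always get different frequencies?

4

T1, T3, T12, T10 all conflict with each other, so at least 4 frequencies are needed.
Using 4 frequencies: T1=3, T3=4, T2=3, T4=3, T6=4, T12=1, T10=2, T7=1, T11=4, T13=2, T9=2. Each listed conflict is separated.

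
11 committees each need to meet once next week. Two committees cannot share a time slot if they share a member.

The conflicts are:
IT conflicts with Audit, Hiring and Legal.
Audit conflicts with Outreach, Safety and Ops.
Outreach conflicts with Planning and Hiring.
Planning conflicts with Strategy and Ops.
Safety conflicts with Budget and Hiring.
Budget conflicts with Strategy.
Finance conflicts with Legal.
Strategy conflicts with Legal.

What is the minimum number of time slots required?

2

Audit and Outreach conflict, so at least 2 time slots are needed.
2 time slots suffice: time slot 1 → {Audit, Planning, Budget, Hiring, Legal}; time slot 2 → {IT, Outreach, Safety, Finance, Strategy, Ops}. No two conflicting committees share a time slot.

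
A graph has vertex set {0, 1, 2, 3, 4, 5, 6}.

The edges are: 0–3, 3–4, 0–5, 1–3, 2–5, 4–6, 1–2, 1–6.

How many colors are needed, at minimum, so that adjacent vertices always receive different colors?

The cycle 3-0-5-2-1-3 has odd length 5, so it cannot be 2-colored; at least 3 colors are needed.
3 colors suffice: color a → {1, 4, 5}; color b → {2, 3, 6}; color c → {0}. No two adjacent vertices share a color.

3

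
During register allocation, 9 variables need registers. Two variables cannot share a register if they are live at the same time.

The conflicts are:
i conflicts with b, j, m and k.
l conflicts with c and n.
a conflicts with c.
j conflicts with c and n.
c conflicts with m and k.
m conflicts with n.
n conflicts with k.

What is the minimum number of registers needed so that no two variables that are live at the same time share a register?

c and k conflict, so at least 2 registers are needed.
2 registers suffice: register 1 → {i, c, n}; register 2 → {l, b, a, j, m, k}. Each listed conflict is separated.

2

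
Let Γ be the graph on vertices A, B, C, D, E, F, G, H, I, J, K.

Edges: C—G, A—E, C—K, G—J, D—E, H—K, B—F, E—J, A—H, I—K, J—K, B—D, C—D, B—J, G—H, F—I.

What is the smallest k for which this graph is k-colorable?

3

The cycle J-K-H-A-E-J has odd length 5, so it cannot be 2-colored; at least 3 colors are needed.
A valid assignment using 3 colors: A=3, B=2, C=3, D=1, E=2, F=1, G=2, H=1, I=3, J=1, K=2. No two adjacent vertices share a color.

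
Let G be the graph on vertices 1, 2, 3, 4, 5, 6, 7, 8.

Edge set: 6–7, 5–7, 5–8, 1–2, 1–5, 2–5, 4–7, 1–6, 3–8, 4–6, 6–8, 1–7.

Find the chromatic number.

3

4, 6, 7 are pairwise adjacent, so at least 3 colors are needed.
3 colors suffice: color a → {1, 4, 8}; color b → {3, 5, 6}; color c → {2, 7}. Each edge has distinct colors on its endpoints.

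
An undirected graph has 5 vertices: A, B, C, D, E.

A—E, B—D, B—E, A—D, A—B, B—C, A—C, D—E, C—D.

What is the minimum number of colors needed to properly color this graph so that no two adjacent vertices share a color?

4

A, B, D, E form a clique, so at least 4 colors are needed.
4 colors suffice: A=1, B=3, C=4, D=2, E=4. No two adjacent vertices share a color.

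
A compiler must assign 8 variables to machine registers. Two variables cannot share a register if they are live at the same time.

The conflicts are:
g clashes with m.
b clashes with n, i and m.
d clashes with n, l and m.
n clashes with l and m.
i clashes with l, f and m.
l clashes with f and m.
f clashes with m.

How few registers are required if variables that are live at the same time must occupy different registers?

d, n, l, m pairwise conflict, so at least 4 registers are needed.
Using 4 registers: g=2, b=2, d=4, n=3, i=3, l=2, f=4, m=1. Every pair that conflicts lands in different registers.

4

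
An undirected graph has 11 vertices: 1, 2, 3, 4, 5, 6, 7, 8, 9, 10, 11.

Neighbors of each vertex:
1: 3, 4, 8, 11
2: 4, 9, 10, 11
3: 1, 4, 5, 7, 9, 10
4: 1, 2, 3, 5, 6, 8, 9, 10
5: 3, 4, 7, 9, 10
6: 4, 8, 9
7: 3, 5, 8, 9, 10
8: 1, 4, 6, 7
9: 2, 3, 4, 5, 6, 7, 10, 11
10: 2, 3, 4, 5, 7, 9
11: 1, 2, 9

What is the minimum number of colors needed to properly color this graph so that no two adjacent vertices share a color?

3, 5, 7, 9, 10 are pairwise adjacent (a clique of size 5), so at least 5 colors are needed.
One proper 5-coloring: 1=b, 2=d, 3=d, 4=a, 5=e, 6=d, 7=a, 8=c, 9=b, 10=c, 11=a. No two adjacent vertices share a color.

5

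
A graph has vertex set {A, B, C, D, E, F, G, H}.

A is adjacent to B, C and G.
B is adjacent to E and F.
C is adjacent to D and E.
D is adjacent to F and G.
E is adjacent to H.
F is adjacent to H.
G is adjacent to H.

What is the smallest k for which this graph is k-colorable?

3

The cycle C-E-B-F-D-C has odd length 5, so it cannot be 2-colored; at least 3 colors are needed.
A valid assignment using 3 colors: A=3, B=1, C=1, D=3, E=2, F=2, G=2, H=1. No two adjacent vertices share a color.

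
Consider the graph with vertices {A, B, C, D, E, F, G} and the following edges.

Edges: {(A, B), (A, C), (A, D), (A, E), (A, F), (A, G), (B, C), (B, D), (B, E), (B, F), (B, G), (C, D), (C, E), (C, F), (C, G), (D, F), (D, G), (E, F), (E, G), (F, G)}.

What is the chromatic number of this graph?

6

A, B, C, E, F, G form a clique, so at least 6 colors are needed.
6 colors suffice: color 1 → {G}; color 2 → {F}; color 3 → {C}; color 4 → {B}; color 5 → {A}; color 6 → {D, E}. No two adjacent vertices share a color.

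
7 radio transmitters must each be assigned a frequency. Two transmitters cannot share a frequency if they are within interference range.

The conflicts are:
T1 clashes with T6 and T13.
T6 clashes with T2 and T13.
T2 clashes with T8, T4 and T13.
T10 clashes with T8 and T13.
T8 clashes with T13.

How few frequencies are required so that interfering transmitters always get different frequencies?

T1, T6, T13 pairwise conflict, so at least 3 frequencies are needed.
3 frequencies suffice: frequency 1 → {T4, T13}; frequency 2 → {T1, T2, T10}; frequency 3 → {T6, T8}. Every pair that conflicts lands in different frequencies.

3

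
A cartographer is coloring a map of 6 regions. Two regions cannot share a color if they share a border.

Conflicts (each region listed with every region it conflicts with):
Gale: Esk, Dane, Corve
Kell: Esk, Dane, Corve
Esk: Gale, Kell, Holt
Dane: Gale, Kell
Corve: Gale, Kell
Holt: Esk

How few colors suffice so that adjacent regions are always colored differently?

2

Gale and Dane conflict, so at least 2 colors are needed.
2 colors suffice: color 1 → {Gale, Kell, Holt}; color 2 → {Esk, Dane, Corve}. No two conflicting regions share a color.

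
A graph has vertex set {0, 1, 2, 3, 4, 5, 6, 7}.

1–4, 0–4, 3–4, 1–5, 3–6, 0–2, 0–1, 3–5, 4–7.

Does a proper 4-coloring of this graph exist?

Yes

The chromatic number is 3. 0, 1, 4 are pairwise adjacent, so at least 3 colors are needed.
3 colors suffice: color red → {2, 4, 5, 6}; color blue → {1, 3, 7}; color green → {0}.
Since 4 ≥ 3, a proper 4-coloring certainly exists.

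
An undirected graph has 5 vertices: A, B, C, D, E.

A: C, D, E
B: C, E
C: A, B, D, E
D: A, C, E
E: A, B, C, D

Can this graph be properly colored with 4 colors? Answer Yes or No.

The chromatic number is 4. A, C, D, E are pairwise adjacent (a clique of size 4), so at least 4 colors are needed.
4 colors suffice: color 1 → {E}; color 2 → {C}; color 3 → {A, B}; color 4 → {D}.
That is already a proper 4-coloring.

Yes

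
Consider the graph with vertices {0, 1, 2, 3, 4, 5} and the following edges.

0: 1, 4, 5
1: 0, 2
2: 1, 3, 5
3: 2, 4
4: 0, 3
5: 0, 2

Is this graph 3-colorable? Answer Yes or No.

Yes

The chromatic number is 3. The cycle 0-5-2-3-4-0 has odd length 5, so it cannot be 2-colored; at least 3 colors are needed.
A valid assignment using 3 colors: 0=a, 1=b, 2=a, 3=c, 4=b, 5=b.
That is already a proper 3-coloring.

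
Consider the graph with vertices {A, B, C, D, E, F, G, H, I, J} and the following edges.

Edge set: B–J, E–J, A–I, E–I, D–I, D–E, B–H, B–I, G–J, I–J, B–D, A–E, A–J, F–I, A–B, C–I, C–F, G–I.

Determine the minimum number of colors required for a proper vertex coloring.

A, B, I, J are mutually adjacent (a clique of size 4), so at least 4 colors are needed.
4 colors suffice: A=yellow, B=green, C=blue, D=blue, E=green, F=green, G=green, H=red, I=red, J=blue. Each edge has distinct colors on its endpoints.

4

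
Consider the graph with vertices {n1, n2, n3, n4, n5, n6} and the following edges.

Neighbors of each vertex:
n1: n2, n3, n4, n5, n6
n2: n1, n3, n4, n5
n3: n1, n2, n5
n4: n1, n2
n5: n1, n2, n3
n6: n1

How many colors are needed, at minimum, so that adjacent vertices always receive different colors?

4

n1, n2, n3, n5 are pairwise adjacent (a clique of size 4), so at least 4 colors are needed.
4 colors suffice: color 1 → {n1}; color 2 → {n2, n6}; color 3 → {n3, n4}; color 4 → {n5}. Every edge joins two different colors.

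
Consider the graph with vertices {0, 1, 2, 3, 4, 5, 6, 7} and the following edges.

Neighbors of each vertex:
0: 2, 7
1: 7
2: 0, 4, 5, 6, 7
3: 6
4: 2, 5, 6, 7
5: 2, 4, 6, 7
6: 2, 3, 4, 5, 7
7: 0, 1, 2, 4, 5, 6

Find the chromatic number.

5

2, 4, 5, 6, 7 form a clique, so at least 5 colors are needed.
5 colors suffice: color a → {3, 7}; color b → {1, 2}; color c → {0, 6}; color d → {4}; color e → {5}. No two adjacent vertices share a color.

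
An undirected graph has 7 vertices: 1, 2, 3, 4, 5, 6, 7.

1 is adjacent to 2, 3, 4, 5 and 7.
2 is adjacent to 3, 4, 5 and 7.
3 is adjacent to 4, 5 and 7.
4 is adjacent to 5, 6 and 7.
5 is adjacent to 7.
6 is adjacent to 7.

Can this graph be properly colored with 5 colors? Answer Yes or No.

No

1, 2, 3, 4, 5, 7 are mutually adjacent (a clique of size 6), so at least 6 colors are needed.
So 5 colors are not enough.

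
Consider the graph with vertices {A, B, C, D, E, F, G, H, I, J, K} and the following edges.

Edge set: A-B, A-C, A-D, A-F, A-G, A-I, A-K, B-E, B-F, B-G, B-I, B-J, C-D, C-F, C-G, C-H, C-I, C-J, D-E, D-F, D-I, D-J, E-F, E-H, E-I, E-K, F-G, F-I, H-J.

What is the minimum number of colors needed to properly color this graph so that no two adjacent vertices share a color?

A, C, D, F, I form a clique, so at least 5 colors are needed.
5 colors suffice: color 1 → {A, E, J}; color 2 → {B, C, K}; color 3 → {F, H}; color 4 → {G, I}; color 5 → {D}. Every edge joins two different colors.

5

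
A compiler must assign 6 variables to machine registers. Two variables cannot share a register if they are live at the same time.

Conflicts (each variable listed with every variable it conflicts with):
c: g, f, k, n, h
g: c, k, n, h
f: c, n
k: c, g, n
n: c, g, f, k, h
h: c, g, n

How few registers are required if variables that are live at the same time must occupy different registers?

c, g, n, h pairwise conflict, so at least 4 registers are needed.
4 registers suffice: register 1 → {c}; register 2 → {n}; register 3 → {g, f}; register 4 → {k, h}. No two conflicting variables share a register.

4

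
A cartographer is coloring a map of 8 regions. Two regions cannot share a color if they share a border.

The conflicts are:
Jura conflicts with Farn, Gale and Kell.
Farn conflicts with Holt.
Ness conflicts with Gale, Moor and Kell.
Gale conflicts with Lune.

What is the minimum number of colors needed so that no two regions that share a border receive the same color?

2

Jura and Gale conflict, so at least 2 colors are needed.
A valid assignment using 2 colors: Jura=1, Farn=2, Ness=1, Gale=2, Moor=2, Kell=2, Holt=1, Lune=1. No two conflicting regions share a color.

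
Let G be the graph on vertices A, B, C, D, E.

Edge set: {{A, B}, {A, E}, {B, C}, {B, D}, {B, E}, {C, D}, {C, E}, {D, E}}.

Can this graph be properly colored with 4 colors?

Yes

The chromatic number is 4. B, C, D, E are mutually adjacent (a clique of size 4), so at least 4 colors are needed.
4 colors suffice: A=3, B=2, C=3, D=4, E=1.
That is already a proper 4-coloring.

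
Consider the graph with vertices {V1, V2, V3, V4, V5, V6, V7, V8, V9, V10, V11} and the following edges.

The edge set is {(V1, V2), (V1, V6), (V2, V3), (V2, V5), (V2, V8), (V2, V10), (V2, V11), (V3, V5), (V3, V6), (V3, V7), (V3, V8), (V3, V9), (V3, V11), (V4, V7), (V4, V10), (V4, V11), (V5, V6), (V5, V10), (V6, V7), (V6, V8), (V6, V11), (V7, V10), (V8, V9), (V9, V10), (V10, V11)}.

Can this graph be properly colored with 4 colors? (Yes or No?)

The chromatic number is 3. V3, V8, V9 form a triangle, so at least 3 colors are needed.
3 colors suffice: color 1 → {V1, V3, V10}; color 2 → {V2, V4, V6, V9}; color 3 → {V5, V7, V8, V11}.
Since 4 ≥ 3, a proper 4-coloring certainly exists.

Yes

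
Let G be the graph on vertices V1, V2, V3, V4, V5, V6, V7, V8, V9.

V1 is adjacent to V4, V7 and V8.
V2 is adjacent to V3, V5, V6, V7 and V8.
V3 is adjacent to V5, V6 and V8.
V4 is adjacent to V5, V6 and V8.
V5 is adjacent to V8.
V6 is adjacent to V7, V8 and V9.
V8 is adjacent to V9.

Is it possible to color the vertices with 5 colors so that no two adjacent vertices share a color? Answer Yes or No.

Yes

The chromatic number is 4. V2, V3, V6, V8 are mutually adjacent (a clique of size 4), so at least 4 colors are needed.
4 colors suffice: color 1 → {V7, V8}; color 2 → {V1, V5, V6}; color 3 → {V2, V4, V9}; color 4 → {V3}.
Since 5 ≥ 4, a proper 5-coloring certainly exists.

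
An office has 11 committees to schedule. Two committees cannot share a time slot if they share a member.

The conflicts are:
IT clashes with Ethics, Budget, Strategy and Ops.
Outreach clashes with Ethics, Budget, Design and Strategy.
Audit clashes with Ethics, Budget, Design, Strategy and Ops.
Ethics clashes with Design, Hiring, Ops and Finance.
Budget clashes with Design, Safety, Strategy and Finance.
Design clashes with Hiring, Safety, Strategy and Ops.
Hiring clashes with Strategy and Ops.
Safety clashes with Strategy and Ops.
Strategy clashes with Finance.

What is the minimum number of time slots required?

4

Ethics, Design, Hiring, Ops pairwise conflict, so at least 4 time slots are needed.
4 time slots suffice: IT=2, Outreach=4, Audit=4, Ethics=1, Budget=3, Design=2, Hiring=4, Safety=4, Strategy=1, Ops=3, Finance=2. Each listed conflict is separated.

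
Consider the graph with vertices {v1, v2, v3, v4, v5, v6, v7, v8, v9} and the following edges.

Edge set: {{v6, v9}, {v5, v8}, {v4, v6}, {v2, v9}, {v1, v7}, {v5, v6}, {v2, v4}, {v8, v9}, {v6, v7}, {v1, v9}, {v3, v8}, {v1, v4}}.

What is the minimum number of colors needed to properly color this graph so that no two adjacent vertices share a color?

2

v2 and v9 are adjacent, so at least 2 colors are needed.
2 colors suffice: v1=R, v2=R, v3=B, v4=B, v5=B, v6=R, v7=B, v8=R, v9=B. Every edge joins two different colors.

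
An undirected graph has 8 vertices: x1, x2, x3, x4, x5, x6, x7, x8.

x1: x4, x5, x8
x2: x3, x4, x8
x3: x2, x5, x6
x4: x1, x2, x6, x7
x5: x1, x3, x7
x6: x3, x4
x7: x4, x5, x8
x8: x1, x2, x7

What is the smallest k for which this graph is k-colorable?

The cycle x3-x2-x4-x1-x5-x3 has odd length 5, so it cannot be 2-colored; at least 3 colors are needed.
One proper 3-coloring: x1=2, x2=2, x3=3, x4=1, x5=1, x6=2, x7=2, x8=1. No two adjacent vertices share a color.

3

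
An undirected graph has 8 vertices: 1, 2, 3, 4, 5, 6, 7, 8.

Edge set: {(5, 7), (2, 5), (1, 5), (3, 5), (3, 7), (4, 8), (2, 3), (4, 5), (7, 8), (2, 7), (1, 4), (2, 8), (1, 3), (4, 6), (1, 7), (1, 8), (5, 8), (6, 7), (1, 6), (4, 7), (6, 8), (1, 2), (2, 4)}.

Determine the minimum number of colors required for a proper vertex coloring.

6

1, 2, 4, 5, 7, 8 are mutually adjacent (a clique of size 6), so at least 6 colors are needed.
A valid assignment using 6 colors: 1=b, 2=f, 3=c, 4=c, 5=e, 6=e, 7=a, 8=d. Each edge has distinct colors on its endpoints.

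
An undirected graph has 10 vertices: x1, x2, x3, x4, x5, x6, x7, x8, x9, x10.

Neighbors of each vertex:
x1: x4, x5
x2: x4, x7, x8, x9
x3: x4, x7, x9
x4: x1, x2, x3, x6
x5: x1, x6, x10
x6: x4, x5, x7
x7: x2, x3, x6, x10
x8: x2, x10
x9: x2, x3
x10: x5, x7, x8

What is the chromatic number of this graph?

x6 and x7 are adjacent, so at least 2 colors are needed.
2 colors suffice: color 1 → {x4, x5, x7, x8, x9}; color 2 → {x1, x2, x3, x6, x10}. No two adjacent vertices share a color.

2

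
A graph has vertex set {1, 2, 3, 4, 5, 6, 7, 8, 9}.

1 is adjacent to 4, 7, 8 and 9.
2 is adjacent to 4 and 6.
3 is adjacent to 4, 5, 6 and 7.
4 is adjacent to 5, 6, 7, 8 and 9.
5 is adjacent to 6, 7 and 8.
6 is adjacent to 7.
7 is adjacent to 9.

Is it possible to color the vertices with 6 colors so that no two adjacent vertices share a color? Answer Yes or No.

Yes

The chromatic number is 5. 3, 4, 5, 6, 7 form a clique, so at least 5 colors are needed.
5 colors suffice: color red → {4}; color blue → {2, 7, 8}; color green → {1, 5}; color yellow → {6, 9}; color purple → {3}.
Since 6 ≥ 5, a proper 6-coloring certainly exists.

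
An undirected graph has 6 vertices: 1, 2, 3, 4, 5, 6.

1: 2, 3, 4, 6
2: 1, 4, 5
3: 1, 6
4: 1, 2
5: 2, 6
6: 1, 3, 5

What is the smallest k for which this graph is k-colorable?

3

1, 2, 4 form a triangle, so at least 3 colors are needed.
3 colors suffice: color a → {1, 5}; color b → {2, 6}; color c → {3, 4}. Every edge joins two different colors.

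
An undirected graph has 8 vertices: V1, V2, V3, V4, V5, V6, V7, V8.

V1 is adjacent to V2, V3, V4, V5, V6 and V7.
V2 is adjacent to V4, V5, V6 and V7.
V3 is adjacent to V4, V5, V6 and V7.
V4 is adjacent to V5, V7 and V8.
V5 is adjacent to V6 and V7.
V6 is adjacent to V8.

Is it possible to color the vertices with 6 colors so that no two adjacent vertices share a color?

Yes

The chromatic number is 5. V1, V2, V4, V5, V7 are mutually adjacent (a clique of size 5), so at least 5 colors are needed.
5 colors suffice: color 1 → {V4, V6}; color 2 → {V1, V8}; color 3 → {V5}; color 4 → {V7}; color 5 → {V2, V3}.
Since 6 ≥ 5, a proper 6-coloring certainly exists.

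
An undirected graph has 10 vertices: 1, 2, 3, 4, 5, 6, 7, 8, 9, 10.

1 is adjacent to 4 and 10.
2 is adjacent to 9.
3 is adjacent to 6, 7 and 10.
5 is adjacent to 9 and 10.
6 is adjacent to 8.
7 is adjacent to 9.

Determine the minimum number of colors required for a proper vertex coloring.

3

The cycle 9-5-10-3-7-9 has odd length 5, so it cannot be 2-colored; at least 3 colors are needed.
3 colors suffice: color red → {1, 3, 8, 9}; color blue → {2, 4, 6, 7, 10}; color green → {5}. Each edge has distinct colors on its endpoints.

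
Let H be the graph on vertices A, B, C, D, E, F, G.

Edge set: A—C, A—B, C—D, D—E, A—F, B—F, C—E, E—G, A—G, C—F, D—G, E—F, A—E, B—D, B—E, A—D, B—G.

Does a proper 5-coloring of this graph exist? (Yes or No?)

Yes

The chromatic number is 5. A, B, D, E, G are pairwise adjacent (a clique of size 5), so at least 5 colors are needed.
A valid assignment using 5 colors: A=2, B=4, C=4, D=3, E=1, F=3, G=5.
That is already a proper 5-coloring.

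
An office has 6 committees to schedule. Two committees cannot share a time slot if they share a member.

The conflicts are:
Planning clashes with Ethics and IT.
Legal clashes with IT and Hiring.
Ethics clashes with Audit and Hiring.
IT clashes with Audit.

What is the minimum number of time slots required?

The cycle Hiring-Ethics-Audit-IT-Legal-Hiring has odd length 5, so it cannot be 2-colored; at least 3 time slots are needed.
3 time slots suffice: time slot 1 → {Ethics, IT}; time slot 2 → {Planning, Audit, Hiring}; time slot 3 → {Legal}. Each listed conflict is separated.

3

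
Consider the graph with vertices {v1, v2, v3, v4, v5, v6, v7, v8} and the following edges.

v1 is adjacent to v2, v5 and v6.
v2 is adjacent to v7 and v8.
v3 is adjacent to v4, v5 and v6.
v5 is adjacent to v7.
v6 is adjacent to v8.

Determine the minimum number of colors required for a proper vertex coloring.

2

v3 and v4 are adjacent, so at least 2 colors are needed.
A valid assignment using 2 colors: v1=B, v2=R, v3=B, v4=R, v5=R, v6=R, v7=B, v8=B. No two adjacent vertices share a color.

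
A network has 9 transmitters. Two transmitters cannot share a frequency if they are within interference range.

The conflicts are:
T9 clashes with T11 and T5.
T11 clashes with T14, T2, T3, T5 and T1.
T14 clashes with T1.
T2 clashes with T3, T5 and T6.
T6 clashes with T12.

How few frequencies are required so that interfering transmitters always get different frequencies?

3

T11, T2, T3 all conflict with each other, so at least 3 frequencies are needed.
Using 3 frequencies: T9=2, T11=1, T14=3, T2=2, T3=3, T5=3, T1=2, T6=1, T12=2. Every pair that conflicts lands in different frequencies.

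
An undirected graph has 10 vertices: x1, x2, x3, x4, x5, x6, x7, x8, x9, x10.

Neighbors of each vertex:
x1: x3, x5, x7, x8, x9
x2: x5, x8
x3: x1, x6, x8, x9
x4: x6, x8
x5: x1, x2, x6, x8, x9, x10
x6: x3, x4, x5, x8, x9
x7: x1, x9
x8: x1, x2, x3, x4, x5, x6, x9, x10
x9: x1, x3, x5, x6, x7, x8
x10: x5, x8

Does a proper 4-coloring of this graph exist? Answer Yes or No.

Yes

The chromatic number is 4. x1, x3, x8, x9 form a clique, so at least 4 colors are needed.
4 colors suffice: x1=yellow, x2=blue, x3=green, x4=blue, x5=green, x6=yellow, x7=red, x8=red, x9=blue, x10=blue.
That is already a proper 4-coloring.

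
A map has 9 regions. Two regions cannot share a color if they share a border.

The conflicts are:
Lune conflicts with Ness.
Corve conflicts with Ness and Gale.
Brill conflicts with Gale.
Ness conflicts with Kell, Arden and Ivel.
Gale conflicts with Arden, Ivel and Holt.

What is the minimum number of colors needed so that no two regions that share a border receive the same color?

Ness and Arden conflict, so at least 2 colors are needed.
2 colors suffice: color 1 → {Ness, Gale}; color 2 → {Lune, Corve, Brill, Kell, Arden, Ivel, Holt}. Each listed conflict is separated.

2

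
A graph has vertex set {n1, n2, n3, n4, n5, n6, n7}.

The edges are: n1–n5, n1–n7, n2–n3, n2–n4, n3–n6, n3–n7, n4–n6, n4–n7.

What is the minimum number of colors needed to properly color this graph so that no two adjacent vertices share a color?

n3 and n6 are adjacent, so at least 2 colors are needed.
2 colors suffice: color 1 → {n1, n3, n4}; color 2 → {n2, n5, n6, n7}. Each edge has distinct colors on its endpoints.

2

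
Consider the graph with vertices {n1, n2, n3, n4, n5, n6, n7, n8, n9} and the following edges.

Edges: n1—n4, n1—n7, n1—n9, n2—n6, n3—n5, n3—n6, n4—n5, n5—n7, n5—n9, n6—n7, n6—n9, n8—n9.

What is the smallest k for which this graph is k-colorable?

2

n2 and n6 are adjacent, so at least 2 colors are needed.
2 colors suffice: color 1 → {n1, n5, n6, n8}; color 2 → {n2, n3, n4, n7, n9}. Each edge has distinct colors on its endpoints.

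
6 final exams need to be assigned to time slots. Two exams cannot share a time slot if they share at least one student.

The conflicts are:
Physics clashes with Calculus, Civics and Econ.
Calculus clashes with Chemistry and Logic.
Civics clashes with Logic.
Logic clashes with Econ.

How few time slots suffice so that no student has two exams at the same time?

Calculus and Logic conflict, so at least 2 time slots are needed.
2 time slots suffice: time slot 1 → {Physics, Chemistry, Logic}; time slot 2 → {Calculus, Civics, Econ}. No two conflicting exams share a time slot.

2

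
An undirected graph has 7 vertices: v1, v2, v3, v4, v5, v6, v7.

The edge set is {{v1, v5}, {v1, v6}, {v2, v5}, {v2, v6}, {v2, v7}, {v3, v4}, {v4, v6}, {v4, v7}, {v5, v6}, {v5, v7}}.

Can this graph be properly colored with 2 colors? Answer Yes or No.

v2, v5, v7 are pairwise adjacent, so at least 3 colors are needed.
So 2 colors are not enough.

No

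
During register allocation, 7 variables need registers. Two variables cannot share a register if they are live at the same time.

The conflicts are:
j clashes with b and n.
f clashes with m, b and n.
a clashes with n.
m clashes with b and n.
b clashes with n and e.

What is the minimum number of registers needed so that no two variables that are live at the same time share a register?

4

f, m, b, n all conflict with each other, so at least 4 registers are needed.
4 registers suffice: j=3, f=4, a=1, m=3, b=1, n=2, e=2. Every pair that conflicts lands in different registers.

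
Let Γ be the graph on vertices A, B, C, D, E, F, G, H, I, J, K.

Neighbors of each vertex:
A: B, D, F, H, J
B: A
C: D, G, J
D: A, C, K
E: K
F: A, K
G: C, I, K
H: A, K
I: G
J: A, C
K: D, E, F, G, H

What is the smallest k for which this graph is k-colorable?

H and K are adjacent, so at least 2 colors are needed.
A valid assignment using 2 colors: A=1, B=2, C=1, D=2, E=2, F=2, G=2, H=2, I=1, J=2, K=1. Each edge has distinct colors on its endpoints.

2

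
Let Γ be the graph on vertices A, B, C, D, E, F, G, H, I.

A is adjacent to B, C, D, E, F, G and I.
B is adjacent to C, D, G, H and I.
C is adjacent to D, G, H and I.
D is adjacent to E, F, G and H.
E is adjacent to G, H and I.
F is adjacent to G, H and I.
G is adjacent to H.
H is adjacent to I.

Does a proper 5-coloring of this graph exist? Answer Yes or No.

Yes

The chromatic number is 5. A, B, C, D, G are pairwise adjacent (a clique of size 5), so at least 5 colors are needed.
5 colors suffice: color 1 → {A, H}; color 2 → {G, I}; color 3 → {D}; color 4 → {B, E, F}; color 5 → {C}.
That is already a proper 5-coloring.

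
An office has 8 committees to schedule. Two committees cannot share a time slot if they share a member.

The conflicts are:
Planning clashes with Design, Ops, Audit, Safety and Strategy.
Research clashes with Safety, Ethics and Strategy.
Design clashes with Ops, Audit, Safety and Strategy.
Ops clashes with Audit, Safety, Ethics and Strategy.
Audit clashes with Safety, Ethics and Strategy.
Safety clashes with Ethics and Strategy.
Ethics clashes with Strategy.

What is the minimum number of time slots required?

Planning, Design, Ops, Audit, Safety, Strategy are mutually in conflict, so at least 6 time slots are needed.
6 time slots suffice: time slot 1 → {Strategy}; time slot 2 → {Safety}; time slot 3 → {Research, Ops}; time slot 4 → {Audit}; time slot 5 → {Design, Ethics}; time slot 6 → {Planning}. Each listed conflict is separated.

6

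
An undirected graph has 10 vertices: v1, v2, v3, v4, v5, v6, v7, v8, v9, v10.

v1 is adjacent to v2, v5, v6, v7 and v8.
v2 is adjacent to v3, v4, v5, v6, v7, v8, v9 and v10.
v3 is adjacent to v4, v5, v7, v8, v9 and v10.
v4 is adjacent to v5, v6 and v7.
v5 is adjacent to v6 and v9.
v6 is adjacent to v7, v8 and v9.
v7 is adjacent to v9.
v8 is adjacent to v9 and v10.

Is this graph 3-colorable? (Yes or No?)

v2, v4, v5, v6 are pairwise adjacent (a clique of size 4), so at least 4 colors are needed.
So 3 colors are not enough.

No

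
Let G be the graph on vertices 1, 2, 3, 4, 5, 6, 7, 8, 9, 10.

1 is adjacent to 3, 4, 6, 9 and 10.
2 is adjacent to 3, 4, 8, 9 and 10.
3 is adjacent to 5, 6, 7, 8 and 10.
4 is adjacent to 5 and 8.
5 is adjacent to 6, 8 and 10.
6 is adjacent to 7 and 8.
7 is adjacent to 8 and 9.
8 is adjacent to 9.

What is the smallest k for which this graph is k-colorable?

3, 6, 7, 8 are pairwise adjacent (a clique of size 4), so at least 4 colors are needed.
4 colors suffice: color red → {1, 8}; color blue → {3, 4, 9}; color green → {2, 5, 7}; color yellow → {6, 10}. Each edge has distinct colors on its endpoints.

4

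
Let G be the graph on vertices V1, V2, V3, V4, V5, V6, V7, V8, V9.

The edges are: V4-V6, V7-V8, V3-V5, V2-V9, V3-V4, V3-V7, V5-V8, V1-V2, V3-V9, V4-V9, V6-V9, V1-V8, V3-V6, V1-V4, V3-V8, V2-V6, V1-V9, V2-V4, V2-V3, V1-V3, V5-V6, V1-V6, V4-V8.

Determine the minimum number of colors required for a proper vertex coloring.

V1, V2, V3, V4, V6, V9 are pairwise adjacent (a clique of size 6), so at least 6 colors are needed.
6 colors suffice: color 1 → {V3}; color 2 → {V4, V5, V7}; color 3 → {V6, V8}; color 4 → {V1}; color 5 → {V2}; color 6 → {V9}. No two adjacent vertices share a color.

6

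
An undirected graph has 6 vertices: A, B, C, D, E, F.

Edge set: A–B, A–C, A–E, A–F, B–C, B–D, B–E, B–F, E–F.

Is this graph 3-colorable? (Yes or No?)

No

A, B, E, F form a clique, so at least 4 colors are needed.
So 3 colors are not enough.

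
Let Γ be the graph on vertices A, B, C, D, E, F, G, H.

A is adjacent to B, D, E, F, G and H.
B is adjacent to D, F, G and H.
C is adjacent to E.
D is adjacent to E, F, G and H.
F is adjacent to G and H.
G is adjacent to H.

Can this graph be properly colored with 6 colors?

Yes

The chromatic number is 6. A, B, D, F, G, H are mutually adjacent (a clique of size 6), so at least 6 colors are needed.
One proper 6-coloring: A=2, B=3, C=1, D=1, E=3, F=4, G=5, H=6.
That is already a proper 6-coloring.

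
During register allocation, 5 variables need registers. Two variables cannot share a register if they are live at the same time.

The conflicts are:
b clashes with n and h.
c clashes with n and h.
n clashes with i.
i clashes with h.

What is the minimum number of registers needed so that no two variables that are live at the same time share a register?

2

c and n conflict, so at least 2 registers are needed.
2 registers suffice: register 1 → {n, h}; register 2 → {b, c, i}. No two conflicting variables share a register.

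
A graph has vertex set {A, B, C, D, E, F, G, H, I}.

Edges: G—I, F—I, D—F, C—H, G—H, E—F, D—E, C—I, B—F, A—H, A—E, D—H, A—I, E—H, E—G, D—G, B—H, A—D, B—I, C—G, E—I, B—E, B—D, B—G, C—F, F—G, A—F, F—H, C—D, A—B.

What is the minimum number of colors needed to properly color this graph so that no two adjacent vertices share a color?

A, B, D, E, F, H are pairwise adjacent (a clique of size 6), so at least 6 colors are needed.
6 colors suffice: color 1 → {F}; color 2 → {H, I}; color 3 → {A, G}; color 4 → {D}; color 5 → {C, E}; color 6 → {B}. No two adjacent vertices share a color.

6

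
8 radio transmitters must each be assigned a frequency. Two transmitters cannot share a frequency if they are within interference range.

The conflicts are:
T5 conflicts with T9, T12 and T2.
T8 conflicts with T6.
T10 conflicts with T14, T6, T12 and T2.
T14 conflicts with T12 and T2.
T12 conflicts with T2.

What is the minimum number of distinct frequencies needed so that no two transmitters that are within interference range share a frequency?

4

T10, T14, T12, T2 are mutually in conflict, so at least 4 frequencies are needed.
4 frequencies suffice: frequency 1 → {T9, T6, T2}; frequency 2 → {T5, T8, T10}; frequency 3 → {T12}; frequency 4 → {T14}. Each listed conflict is separated.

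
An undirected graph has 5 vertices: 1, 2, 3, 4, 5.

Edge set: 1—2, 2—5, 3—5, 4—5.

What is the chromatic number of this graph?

2

4 and 5 are adjacent, so at least 2 colors are needed.
2 colors suffice: color red → {1, 5}; color blue → {2, 3, 4}. Every edge joins two different colors.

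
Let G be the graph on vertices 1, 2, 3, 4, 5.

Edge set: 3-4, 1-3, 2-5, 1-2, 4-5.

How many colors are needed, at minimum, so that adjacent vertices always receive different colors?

3

The cycle 3-1-2-5-4-3 has odd length 5, so it cannot be 2-colored; at least 3 colors are needed.
3 colors suffice: color red → {2, 3}; color blue → {1, 4}; color green → {5}. No two adjacent vertices share a color.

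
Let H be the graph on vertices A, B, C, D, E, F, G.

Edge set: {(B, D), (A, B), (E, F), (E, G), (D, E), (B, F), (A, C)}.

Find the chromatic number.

2

D and E are adjacent, so at least 2 colors are needed.
A valid assignment using 2 colors: A=2, B=1, C=1, D=2, E=1, F=2, G=2. Each edge has distinct colors on its endpoints.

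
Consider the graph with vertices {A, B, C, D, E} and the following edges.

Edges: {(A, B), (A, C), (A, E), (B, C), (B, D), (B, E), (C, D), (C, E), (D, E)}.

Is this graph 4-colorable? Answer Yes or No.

Yes

The chromatic number is 4. A, B, C, E form a clique, so at least 4 colors are needed.
4 colors suffice: color 1 → {C}; color 2 → {B}; color 3 → {E}; color 4 → {A, D}.
That is already a proper 4-coloring.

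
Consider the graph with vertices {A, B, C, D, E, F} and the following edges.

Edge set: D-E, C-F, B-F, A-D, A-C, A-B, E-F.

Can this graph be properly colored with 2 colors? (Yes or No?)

No

The cycle A-C-F-E-D-A has odd length 5, so it cannot be 2-colored; at least 3 colors are needed.
So 2 colors are not enough.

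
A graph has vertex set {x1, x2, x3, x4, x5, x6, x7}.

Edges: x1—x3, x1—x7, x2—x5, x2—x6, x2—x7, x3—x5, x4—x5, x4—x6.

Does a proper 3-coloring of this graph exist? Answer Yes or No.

The chromatic number is 3. The cycle x3-x5-x2-x7-x1-x3 has odd length 5, so it cannot be 2-colored; at least 3 colors are needed.
One proper 3-coloring: x1=1, x2=1, x3=3, x4=1, x5=2, x6=2, x7=2.
That is already a proper 3-coloring.

Yes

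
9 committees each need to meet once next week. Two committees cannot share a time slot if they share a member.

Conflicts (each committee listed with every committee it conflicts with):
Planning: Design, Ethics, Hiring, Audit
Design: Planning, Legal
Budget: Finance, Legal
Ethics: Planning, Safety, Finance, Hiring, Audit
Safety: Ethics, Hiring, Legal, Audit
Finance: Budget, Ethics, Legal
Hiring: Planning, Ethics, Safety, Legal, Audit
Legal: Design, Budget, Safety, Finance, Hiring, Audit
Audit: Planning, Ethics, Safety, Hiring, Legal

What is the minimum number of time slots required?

4

Planning, Ethics, Hiring, Audit pairwise conflict, so at least 4 time slots are needed.
4 time slots suffice: time slot 1 → {Ethics, Legal}; time slot 2 → {Design, Finance, Hiring}; time slot 3 → {Budget, Audit}; time slot 4 → {Planning, Safety}. Each listed conflict is separated.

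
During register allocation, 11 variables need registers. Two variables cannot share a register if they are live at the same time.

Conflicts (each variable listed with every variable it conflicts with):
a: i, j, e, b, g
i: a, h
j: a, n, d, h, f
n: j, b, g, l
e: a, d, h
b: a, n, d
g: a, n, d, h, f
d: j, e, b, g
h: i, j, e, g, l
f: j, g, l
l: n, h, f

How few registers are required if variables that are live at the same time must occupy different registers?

e and d conflict, so at least 2 registers are needed.
A valid assignment using 2 registers: a=2, i=1, j=1, n=2, e=1, b=1, g=1, d=2, h=2, f=2, l=1. Every pair that conflicts lands in different registers.

2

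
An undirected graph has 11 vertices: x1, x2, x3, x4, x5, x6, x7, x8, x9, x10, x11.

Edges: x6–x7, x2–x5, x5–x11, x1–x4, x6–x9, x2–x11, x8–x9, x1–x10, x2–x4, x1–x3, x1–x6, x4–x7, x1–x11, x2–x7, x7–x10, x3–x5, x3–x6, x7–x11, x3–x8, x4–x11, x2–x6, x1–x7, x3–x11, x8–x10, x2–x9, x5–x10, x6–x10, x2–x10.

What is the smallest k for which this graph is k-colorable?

x1, x4, x7, x11 are pairwise adjacent (a clique of size 4), so at least 4 colors are needed.
One proper 4-coloring: x1=red, x2=red, x3=green, x4=green, x5=yellow, x6=blue, x7=yellow, x8=red, x9=green, x10=green, x11=blue. Each edge has distinct colors on its endpoints.

4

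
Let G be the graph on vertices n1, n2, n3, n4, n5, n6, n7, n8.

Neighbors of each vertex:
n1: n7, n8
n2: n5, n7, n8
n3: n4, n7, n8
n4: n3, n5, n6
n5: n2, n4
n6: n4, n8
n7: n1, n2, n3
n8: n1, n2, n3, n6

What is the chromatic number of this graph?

The cycle n6-n8-n2-n5-n4-n6 has odd length 5, so it cannot be 2-colored; at least 3 colors are needed.
3 colors suffice: n1=2, n2=2, n3=2, n4=1, n5=3, n6=2, n7=1, n8=1. Every edge joins two different colors.

3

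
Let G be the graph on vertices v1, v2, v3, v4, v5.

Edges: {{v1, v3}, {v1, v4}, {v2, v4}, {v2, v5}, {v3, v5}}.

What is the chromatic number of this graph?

3

The cycle v4-v1-v3-v5-v2-v4 has odd length 5, so it cannot be 2-colored; at least 3 colors are needed.
A valid assignment using 3 colors: v1=2, v2=2, v3=1, v4=1, v5=3. No two adjacent vertices share a color.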